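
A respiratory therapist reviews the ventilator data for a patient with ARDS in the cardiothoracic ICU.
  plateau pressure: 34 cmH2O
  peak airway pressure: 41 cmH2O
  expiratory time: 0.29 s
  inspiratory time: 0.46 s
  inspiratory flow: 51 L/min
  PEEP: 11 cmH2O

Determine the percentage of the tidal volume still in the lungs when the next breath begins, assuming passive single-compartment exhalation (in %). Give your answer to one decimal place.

12.6

Flow: 51 L/min ÷ 60 = 0.85 L/s.
Vt = flow × Ti = 0.85 L/s × 0.46 s × 1000 mL/L = 391.0 mL.
R = (PIP − Pplat)/V̇ = (41 − 34) / 0.85 = 7.0/0.85 = 8.235 cmH2O·s/L.
C = Vt/(Pplat − PEEP) = 391.0 / (34 − 11) = 391.0/23.0 = 17.0 mL/cmH2O.
τ = R × C = 8.235 × 0.017 L/cmH2O = 0.14 s.
Fraction remaining at end-expiration = e^(−Te/τ) = e^(−0.29/0.14) = 0.126 → 12.6%.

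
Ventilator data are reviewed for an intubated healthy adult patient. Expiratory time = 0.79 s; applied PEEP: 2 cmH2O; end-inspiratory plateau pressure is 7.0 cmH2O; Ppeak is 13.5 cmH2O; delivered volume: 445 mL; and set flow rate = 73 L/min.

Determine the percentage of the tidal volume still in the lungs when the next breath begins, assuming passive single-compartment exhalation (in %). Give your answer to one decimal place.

Flow: 73 L/min ÷ 60 = 1.2167 L/s.
R = (PIP − Pplat)/V̇ = (13.5 − 7.0) / 1.2167 = 6.5/1.2167 = 5.342 cmH2O·s/L.
C = Vt/(Pplat − PEEP) = 445.0 / (7.0 − 2) = 445.0/5.0 = 89.0 mL/cmH2O.
τ = R × C = 5.342 × 0.089 L/cmH2O = 0.4754 s.
Fraction remaining at end-expiration = e^(−Te/τ) = e^(−0.79/0.4754) = 0.1898 → 18.98%.

19.0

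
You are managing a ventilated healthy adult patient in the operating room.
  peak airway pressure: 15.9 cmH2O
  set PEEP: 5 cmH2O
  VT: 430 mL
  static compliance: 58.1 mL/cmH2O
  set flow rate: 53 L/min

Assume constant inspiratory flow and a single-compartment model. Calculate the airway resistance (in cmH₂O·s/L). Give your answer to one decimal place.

4.0

Flow: 53 L/min ÷ 60 = 0.8833 L/s.
Equation of motion (constant flow): PIP = Vt/C + R·V̇ + PEEP.
R·V̇ = PIP − Vt/C − PEEP = 15.9 − 430/58.1 − 5 = 15.9 − 7.401 − 5 = 3.499 cmH2O.
R = 3.499 / 0.8833 = 3.961 cmH2O·s/L.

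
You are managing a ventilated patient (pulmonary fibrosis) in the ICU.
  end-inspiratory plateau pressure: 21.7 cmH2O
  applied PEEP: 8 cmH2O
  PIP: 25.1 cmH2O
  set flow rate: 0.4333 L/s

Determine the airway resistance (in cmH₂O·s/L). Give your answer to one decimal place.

7.8

Raw = (PIP − Pplat) / flow = (25.1 − 21.7) / 0.4333 = 3.4 / 0.4333 = 7.847 cmH2O·s/L.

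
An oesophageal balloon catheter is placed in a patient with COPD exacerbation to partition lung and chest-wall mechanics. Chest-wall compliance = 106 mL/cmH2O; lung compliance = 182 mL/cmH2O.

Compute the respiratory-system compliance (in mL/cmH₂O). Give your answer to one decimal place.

Lung and chest wall are elastances in series: 1/Crs = 1/CL + 1/Ccw.
1/Crs = 1/182 + 1/106 = 0.01493.
Crs = 66.979 mL/cmH2O.

67.0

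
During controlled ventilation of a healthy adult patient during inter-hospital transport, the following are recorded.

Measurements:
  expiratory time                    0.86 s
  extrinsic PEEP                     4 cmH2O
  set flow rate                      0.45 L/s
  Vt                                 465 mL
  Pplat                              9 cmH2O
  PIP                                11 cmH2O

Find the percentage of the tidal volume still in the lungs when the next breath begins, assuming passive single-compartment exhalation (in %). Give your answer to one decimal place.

R = (PIP − Pplat)/V̇ = (11 − 9) / 0.45 = 2.0/0.45 = 4.444 cmH2O·s/L.
C = Vt/(Pplat − PEEP) = 465.0 / (9 − 4) = 465.0/5.0 = 93.0 mL/cmH2O.
τ = R × C = 4.444 × 0.093 L/cmH2O = 0.4133 s.
Fraction remaining at end-expiration = e^(−Te/τ) = e^(−0.86/0.4133) = 0.1248 → 12.48%.

12.5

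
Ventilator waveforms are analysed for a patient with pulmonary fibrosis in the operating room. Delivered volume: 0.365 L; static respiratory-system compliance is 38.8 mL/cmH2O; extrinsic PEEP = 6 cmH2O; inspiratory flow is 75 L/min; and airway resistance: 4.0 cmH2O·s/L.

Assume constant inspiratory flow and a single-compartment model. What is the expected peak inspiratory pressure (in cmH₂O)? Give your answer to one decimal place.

Flow: 75 L/min ÷ 60 = 1.25 L/s.
Equation of motion (constant flow): PIP = Vt/C + R·V̇ + PEEP.
PIP = 365/38.8 + 4.0×1.25 + 6 = 9.407 + 5.0 + 6 = 20.407 cmH2O.

20.4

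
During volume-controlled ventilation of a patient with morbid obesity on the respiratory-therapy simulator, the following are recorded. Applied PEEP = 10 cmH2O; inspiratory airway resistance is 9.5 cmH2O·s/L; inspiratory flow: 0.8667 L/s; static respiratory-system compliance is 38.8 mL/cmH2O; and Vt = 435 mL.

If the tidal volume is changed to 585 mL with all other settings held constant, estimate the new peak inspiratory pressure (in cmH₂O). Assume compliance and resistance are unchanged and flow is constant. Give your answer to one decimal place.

33.3

PIP = Vt/C + R·V̇ + PEEP (constant-flow equation of motion).
Only the elastic term changes: ΔPIP = ΔVt / C = (585 − 435) / 38.8 = 3.866 cmH2O.
Original PIP = 435/38.8 + 9.5×0.8667 + 10 = 29.445 cmH2O; new PIP = 29.445 + (3.866) = 33.311 cmH2O.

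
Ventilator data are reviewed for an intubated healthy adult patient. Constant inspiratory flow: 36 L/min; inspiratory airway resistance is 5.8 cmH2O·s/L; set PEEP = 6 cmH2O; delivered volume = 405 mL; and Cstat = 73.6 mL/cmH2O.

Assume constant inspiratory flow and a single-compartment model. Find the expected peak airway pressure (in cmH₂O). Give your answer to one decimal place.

Flow: 36 L/min ÷ 60 = 0.6 L/s.
Equation of motion (constant flow): PIP = Vt/C + R·V̇ + PEEP.
PIP = 405/73.6 + 5.8×0.6 + 6 = 5.503 + 3.48 + 6 = 14.983 cmH2O.

15.0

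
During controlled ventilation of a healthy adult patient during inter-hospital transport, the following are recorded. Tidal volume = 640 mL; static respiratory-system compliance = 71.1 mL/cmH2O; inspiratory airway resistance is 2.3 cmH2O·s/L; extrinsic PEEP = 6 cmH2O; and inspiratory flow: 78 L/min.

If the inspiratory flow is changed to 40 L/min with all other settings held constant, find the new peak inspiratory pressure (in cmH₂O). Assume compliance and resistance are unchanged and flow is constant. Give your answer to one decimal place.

16.5

Flow: 78 L/min ÷ 60 = 1.3 L/s.
New flow: 40 L/min ÷ 60 = 0.6667 L/s.
PIP = Vt/C + R·V̇ + PEEP (constant-flow equation of motion).
Only the resistive term changes: ΔPIP = R × ΔV̇ = 2.3 × (0.6667 − 1.3) = 2.3 × -0.6333 = -1.457 cmH2O.
Original PIP = 640/71.1 + 2.3×1.3 + 6 = 17.991 cmH2O; new PIP = 17.991 + (-1.457) = 16.534 cmH2O.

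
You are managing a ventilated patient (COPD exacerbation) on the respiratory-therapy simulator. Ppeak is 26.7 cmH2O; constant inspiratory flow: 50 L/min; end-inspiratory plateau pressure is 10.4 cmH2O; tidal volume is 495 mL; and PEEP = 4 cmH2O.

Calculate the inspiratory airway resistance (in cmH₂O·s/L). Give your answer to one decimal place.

19.6

Flow: 50 L/min ÷ 60 = 0.8333 L/s.
Raw = (PIP − Pplat) / flow = (26.7 − 10.4) / 0.8333 = 16.3 / 0.8333 = 19.561 cmH2O·s/L.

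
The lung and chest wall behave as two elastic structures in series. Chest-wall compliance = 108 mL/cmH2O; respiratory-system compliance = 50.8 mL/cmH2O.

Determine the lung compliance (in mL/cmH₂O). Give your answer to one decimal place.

95.9

1/CL = 1/Crs − 1/Ccw.
1/CL = 1/50.8 − 1/108 = 0.01043.
CL = 95.877 mL/cmH2O.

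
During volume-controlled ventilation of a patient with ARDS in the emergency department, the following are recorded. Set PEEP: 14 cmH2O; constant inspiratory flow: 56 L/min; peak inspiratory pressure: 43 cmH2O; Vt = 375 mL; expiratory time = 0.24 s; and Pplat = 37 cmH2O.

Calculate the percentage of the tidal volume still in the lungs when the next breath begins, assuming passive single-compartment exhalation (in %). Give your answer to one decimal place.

Flow: 56 L/min ÷ 60 = 0.9333 L/s.
R = (PIP − Pplat)/V̇ = (43 − 37) / 0.9333 = 6.0/0.9333 = 6.429 cmH2O·s/L.
C = Vt/(Pplat − PEEP) = 375.0 / (37 − 14) = 375.0/23.0 = 16.304 mL/cmH2O.
τ = R × C = 6.429 × 0.0163 L/cmH2O = 0.1048 s.
Fraction remaining at end-expiration = e^(−Te/τ) = e^(−0.24/0.1048) = 0.1013 → 10.13%.

10.1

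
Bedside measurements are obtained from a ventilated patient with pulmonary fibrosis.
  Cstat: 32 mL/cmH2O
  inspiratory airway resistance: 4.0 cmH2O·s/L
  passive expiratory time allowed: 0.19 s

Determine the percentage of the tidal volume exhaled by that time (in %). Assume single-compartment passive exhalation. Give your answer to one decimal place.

77.3

τ = R × C = 4.0 × 32 mL/cmH2O = 4.0 × 0.032 L/cmH2O = 0.128 s.
Passive exhalation: V(t)/V₀ = e^(−t/τ) = e^(−0.19/0.128) = 0.2266.
Fraction exhaled = 1 − 0.2266 = 0.7734 → 77.34%.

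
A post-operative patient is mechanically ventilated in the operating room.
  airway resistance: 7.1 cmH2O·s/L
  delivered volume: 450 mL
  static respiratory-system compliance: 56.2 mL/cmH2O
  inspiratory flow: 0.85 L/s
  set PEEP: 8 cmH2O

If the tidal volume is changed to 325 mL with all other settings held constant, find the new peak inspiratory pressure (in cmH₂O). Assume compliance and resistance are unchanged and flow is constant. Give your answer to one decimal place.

PIP = Vt/C + R·V̇ + PEEP (constant-flow equation of motion).
Only the elastic term changes: ΔPIP = ΔVt / C = (325 − 450) / 56.2 = -2.224 cmH2O.
Original PIP = 450/56.2 + 7.1×0.85 + 8 = 22.042 cmH2O; new PIP = 22.042 + (-2.224) = 19.818 cmH2O.

19.8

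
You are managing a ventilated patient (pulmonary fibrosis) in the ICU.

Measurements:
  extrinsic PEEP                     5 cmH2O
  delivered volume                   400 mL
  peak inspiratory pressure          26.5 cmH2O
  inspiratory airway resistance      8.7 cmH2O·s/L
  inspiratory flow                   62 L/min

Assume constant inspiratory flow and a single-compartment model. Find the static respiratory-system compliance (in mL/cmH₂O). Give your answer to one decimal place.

32.0

Flow: 62 L/min ÷ 60 = 1.0333 L/s.
Equation of motion (constant flow): PIP = Vt/C + R·V̇ + PEEP.
Vt/C = PIP − R·V̇ − PEEP = 26.5 − 8.7×1.0333 − 5 = 26.5 − 8.99 − 5 = 12.51 cmH2O.
C = Vt / 12.51 = 400 / 12.51 = 31.974 mL/cmH2O.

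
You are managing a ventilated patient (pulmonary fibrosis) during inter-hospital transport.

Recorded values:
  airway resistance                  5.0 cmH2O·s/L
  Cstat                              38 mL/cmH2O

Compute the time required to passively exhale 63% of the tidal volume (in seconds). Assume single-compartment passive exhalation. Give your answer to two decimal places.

τ = R × C = 5.0 × 38 mL/cmH2O = 5.0 × 0.038 L/cmH2O = 0.19 s.
Exhaled fraction f = 1 − e^(−t/τ) → t = −τ·ln(1 − f) = −0.19·ln(0.37) = 0.1889 s.

0.19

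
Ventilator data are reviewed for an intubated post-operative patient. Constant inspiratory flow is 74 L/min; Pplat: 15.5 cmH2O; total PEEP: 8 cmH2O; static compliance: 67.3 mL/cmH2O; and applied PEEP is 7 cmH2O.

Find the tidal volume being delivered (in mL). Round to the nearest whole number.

505

End-expiratory occlusion gives total PEEP = 8 cmH2O (intrinsic PEEP = 8 − 7 = 1). Use total PEEP for the elastic gradient.
Vt = Cstat × (Pplat − PEEPtotal) = 67.3 × (15.5 − 8) = 67.3 × 7.5 = 504.75 mL.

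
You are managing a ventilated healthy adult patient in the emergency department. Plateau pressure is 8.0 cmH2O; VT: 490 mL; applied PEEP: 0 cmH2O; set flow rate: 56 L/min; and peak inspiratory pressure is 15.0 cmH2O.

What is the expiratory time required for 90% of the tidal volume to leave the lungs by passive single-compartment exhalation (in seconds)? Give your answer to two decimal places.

1.06

Flow: 56 L/min ÷ 60 = 0.9333 L/s.
R = (PIP − Pplat)/V̇ = (15.0 − 8.0) / 0.9333 = 7.0/0.9333 = 7.5 cmH2O·s/L.
C = Vt/(Pplat − PEEP) = 490.0 / (8.0 − 0) = 490.0/8.0 = 61.25 mL/cmH2O.
τ = R × C = 7.5 × 0.06125 L/cmH2O = 0.4594 s.
t = −τ·ln(1 − 0.90) = −0.4594·ln(0.1) = 1.058 s.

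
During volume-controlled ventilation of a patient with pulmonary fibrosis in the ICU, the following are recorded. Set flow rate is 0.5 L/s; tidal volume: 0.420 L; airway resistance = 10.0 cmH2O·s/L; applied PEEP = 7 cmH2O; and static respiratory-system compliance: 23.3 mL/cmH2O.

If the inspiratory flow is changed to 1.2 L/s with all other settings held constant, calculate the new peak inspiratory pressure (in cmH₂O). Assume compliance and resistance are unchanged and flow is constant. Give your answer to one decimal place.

PIP = Vt/C + R·V̇ + PEEP (constant-flow equation of motion).
Only the resistive term changes: ΔPIP = R × ΔV̇ = 10.0 × (1.2 − 0.5) = 10.0 × 0.7 = 7.0 cmH2O.
Original PIP = 420/23.3 + 10.0×0.5 + 7 = 30.026 cmH2O; new PIP = 30.026 + (7.0) = 37.026 cmH2O.

37.0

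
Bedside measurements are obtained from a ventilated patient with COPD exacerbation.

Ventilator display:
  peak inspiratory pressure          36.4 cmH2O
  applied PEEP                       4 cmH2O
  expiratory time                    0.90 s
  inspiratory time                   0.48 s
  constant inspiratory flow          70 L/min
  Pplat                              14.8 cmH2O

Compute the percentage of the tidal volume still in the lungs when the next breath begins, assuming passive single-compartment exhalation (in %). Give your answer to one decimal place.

39.2

Flow: 70 L/min ÷ 60 = 1.1667 L/s.
Vt = flow × Ti = 1.1667 L/s × 0.48 s × 1000 mL/L = 560.02 mL.
R = (PIP − Pplat)/V̇ = (36.4 − 14.8) / 1.1667 = 21.6/1.1667 = 18.514 cmH2O·s/L.
C = Vt/(Pplat − PEEP) = 560.02 / (14.8 − 4) = 560.02/10.8 = 51.854 mL/cmH2O.
τ = R × C = 18.514 × 0.05185 L/cmH2O = 0.96 s.
Fraction remaining at end-expiration = e^(−Te/τ) = e^(−0.90/0.96) = 0.3916 → 39.16%.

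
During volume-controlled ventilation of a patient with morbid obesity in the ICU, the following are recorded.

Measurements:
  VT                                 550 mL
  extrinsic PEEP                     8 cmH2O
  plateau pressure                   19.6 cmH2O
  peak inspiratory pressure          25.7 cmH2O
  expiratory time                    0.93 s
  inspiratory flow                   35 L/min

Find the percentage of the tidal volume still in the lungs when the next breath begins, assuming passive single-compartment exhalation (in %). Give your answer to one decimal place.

Flow: 35 L/min ÷ 60 = 0.5833 L/s.
R = (PIP − Pplat)/V̇ = (25.7 − 19.6) / 0.5833 = 6.1/0.5833 = 10.458 cmH2O·s/L.
C = Vt/(Pplat − PEEP) = 550.0 / (19.6 − 8) = 550.0/11.6 = 47.414 mL/cmH2O.
τ = R × C = 10.458 × 0.04741 L/cmH2O = 0.4958 s.
Fraction remaining at end-expiration = e^(−Te/τ) = e^(−0.93/0.4958) = 0.1532 → 15.32%.

15.3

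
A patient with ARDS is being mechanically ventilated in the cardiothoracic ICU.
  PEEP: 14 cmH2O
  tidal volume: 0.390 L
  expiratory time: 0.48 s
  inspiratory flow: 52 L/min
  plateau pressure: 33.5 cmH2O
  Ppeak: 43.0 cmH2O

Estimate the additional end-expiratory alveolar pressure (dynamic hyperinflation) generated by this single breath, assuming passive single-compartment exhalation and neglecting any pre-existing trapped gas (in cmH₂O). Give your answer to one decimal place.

Flow: 52 L/min ÷ 60 = 0.8667 L/s.
R = (PIP − Pplat)/V̇ = (43.0 − 33.5) / 0.8667 = 9.5/0.8667 = 10.961 cmH2O·s/L.
C = Vt/(Pplat − PEEP) = 390.0 / (33.5 − 14) = 390.0/19.5 = 20.0 mL/cmH2O.
τ = R × C = 10.961 × 0.02 L/cmH2O = 0.2192 s.
Fraction remaining = e^(−Te/τ) = e^(−0.48/0.2192) = 0.1119; trapped volume = 390.0 × 0.1119 = 43.641 mL.
Additional alveolar pressure from trapping ≈ V_trapped / C = 43.641 / 20.0 = 2.182 cmH2O.

2.2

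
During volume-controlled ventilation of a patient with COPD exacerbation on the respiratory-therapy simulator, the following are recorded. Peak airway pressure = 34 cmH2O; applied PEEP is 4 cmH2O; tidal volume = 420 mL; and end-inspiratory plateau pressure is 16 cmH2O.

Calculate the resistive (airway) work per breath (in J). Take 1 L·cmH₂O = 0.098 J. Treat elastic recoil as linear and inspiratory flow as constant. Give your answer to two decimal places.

With constant inspiratory flow the resistive pressure is constant at PIP − Pplat = 34 − 16 = 18.0 cmH2O, so resistive work = 18.0 × 0.420 = 7.56 L·cmH2O.
× 0.098 J/(L·cmH2O) → 0.7409 J.

0.74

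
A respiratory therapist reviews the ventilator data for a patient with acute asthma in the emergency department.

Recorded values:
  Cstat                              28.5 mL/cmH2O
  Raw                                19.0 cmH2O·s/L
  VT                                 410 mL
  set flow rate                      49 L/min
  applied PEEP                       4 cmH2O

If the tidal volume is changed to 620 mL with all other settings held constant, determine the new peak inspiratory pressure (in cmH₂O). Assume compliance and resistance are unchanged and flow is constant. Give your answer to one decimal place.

41.3

Flow: 49 L/min ÷ 60 = 0.8167 L/s.
PIP = Vt/C + R·V̇ + PEEP (constant-flow equation of motion).
Only the elastic term changes: ΔPIP = ΔVt / C = (620 − 410) / 28.5 = 7.368 cmH2O.
Original PIP = 410/28.5 + 19.0×0.8167 + 4 = 33.903 cmH2O; new PIP = 33.903 + (7.368) = 41.271 cmH2O.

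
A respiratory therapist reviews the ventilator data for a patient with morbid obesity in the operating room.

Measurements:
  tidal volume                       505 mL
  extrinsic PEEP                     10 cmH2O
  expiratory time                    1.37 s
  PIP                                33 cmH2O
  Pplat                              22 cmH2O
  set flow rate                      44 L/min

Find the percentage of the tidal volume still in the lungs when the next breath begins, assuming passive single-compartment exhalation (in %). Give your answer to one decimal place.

11.4

Flow: 44 L/min ÷ 60 = 0.7333 L/s.
R = (PIP − Pplat)/V̇ = (33 − 22) / 0.7333 = 11.0/0.7333 = 15.001 cmH2O·s/L.
C = Vt/(Pplat − PEEP) = 505.0 / (22 − 10) = 505.0/12.0 = 42.083 mL/cmH2O.
τ = R × C = 15.001 × 0.04208 L/cmH2O = 0.6312 s.
Fraction remaining at end-expiration = e^(−Te/τ) = e^(−1.37/0.6312) = 0.1141 → 11.41%.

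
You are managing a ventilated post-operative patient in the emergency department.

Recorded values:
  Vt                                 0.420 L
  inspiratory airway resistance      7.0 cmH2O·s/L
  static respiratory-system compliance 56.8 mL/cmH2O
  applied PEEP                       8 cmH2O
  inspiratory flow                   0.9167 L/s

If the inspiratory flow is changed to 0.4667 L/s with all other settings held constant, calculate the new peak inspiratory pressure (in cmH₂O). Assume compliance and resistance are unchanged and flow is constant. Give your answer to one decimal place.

PIP = Vt/C + R·V̇ + PEEP (constant-flow equation of motion).
Only the resistive term changes: ΔPIP = R × ΔV̇ = 7.0 × (0.4667 − 0.9167) = 7.0 × -0.45 = -3.15 cmH2O.
Original PIP = 420/56.8 + 7.0×0.9167 + 8 = 21.811 cmH2O; new PIP = 21.811 + (-3.15) = 18.661 cmH2O.

18.7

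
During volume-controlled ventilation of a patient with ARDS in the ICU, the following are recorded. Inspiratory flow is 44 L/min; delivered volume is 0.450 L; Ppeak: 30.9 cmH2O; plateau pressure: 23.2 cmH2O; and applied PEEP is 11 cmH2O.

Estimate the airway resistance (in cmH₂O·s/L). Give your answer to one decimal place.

Flow: 44 L/min ÷ 60 = 0.7333 L/s.
Raw = (PIP − Pplat) / flow = (30.9 − 23.2) / 0.7333 = 7.7 / 0.7333 = 10.5 cmH2O·s/L.

10.5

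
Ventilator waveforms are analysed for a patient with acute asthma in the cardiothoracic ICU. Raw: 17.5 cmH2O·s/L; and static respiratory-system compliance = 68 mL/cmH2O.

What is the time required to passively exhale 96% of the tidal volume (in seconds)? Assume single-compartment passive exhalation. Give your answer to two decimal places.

3.83

τ = R × C = 17.5 × 68 mL/cmH2O = 17.5 × 0.068 L/cmH2O = 1.19 s.
Exhaled fraction f = 1 − e^(−t/τ) → t = −τ·ln(1 − f) = −1.19·ln(0.04) = 3.83 s.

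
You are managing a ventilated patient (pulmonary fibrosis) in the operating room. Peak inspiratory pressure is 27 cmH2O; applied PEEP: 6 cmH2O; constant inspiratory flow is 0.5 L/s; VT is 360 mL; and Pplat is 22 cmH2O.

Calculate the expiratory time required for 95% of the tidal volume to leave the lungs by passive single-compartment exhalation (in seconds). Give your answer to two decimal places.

0.67

R = (PIP − Pplat)/V̇ = (27 − 22) / 0.5 = 5.0/0.5 = 10.0 cmH2O·s/L.
C = Vt/(Pplat − PEEP) = 360.0 / (22 − 6) = 360.0/16.0 = 22.5 mL/cmH2O.
τ = R × C = 10.0 × 0.0225 L/cmH2O = 0.225 s.
t = −τ·ln(1 − 0.95) = −0.225·ln(0.05) = 0.674 s.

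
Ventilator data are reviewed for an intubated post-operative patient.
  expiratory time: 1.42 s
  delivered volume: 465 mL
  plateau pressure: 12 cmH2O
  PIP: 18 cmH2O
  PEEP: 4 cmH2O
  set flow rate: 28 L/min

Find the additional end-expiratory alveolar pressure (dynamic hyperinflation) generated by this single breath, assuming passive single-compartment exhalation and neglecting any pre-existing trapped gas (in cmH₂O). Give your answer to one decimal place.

1.2

Flow: 28 L/min ÷ 60 = 0.4667 L/s.
R = (PIP − Pplat)/V̇ = (18 − 12) / 0.4667 = 6.0/0.4667 = 12.856 cmH2O·s/L.
C = Vt/(Pplat − PEEP) = 465.0 / (12 − 4) = 465.0/8.0 = 58.125 mL/cmH2O.
τ = R × C = 12.856 × 0.05813 L/cmH2O = 0.7473 s.
Fraction remaining = e^(−Te/τ) = e^(−1.42/0.7473) = 0.1495; trapped volume = 465.0 × 0.1495 = 69.518 mL.
Additional alveolar pressure from trapping ≈ V_trapped / C = 69.518 / 58.125 = 1.196 cmH2O.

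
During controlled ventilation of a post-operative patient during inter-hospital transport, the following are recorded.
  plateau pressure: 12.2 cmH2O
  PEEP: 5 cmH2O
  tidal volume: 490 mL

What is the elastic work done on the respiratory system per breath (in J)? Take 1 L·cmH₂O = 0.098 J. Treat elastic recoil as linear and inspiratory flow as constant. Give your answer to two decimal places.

0.17

Elastic work ≈ ½ × (Pplat − PEEP) × Vt = 0.5 × (12.2 − 5) × 0.490 L = 0.5 × 7.2 × 0.490 = 1.764 L·cmH2O.
× 0.098 J/(L·cmH2O) → 0.1729 J.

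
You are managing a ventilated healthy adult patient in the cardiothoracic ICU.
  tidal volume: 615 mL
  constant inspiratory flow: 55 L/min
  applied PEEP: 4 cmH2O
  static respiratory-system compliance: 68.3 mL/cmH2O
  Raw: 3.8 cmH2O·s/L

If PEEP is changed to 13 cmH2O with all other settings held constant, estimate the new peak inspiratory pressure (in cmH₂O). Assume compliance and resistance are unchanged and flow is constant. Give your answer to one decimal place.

Flow: 55 L/min ÷ 60 = 0.9167 L/s.
PIP = Vt/C + R·V̇ + PEEP (constant-flow equation of motion).
Only the baseline term changes: ΔPIP = ΔPEEP = 13 − 4 = 9.0 cmH2O.
Original PIP = 615/68.3 + 3.8×0.9167 + 4 = 16.488 cmH2O; new PIP = 16.488 + (9.0) = 25.488 cmH2O.

25.5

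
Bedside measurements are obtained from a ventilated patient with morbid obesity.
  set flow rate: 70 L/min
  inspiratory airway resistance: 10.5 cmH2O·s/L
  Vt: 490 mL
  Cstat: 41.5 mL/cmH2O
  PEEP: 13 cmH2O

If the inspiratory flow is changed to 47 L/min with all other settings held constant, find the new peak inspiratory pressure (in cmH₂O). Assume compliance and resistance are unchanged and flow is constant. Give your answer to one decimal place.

Flow: 70 L/min ÷ 60 = 1.1667 L/s.
New flow: 47 L/min ÷ 60 = 0.7833 L/s.
PIP = Vt/C + R·V̇ + PEEP (constant-flow equation of motion).
Only the resistive term changes: ΔPIP = R × ΔV̇ = 10.5 × (0.7833 − 1.1667) = 10.5 × -0.3834 = -4.026 cmH2O.
Original PIP = 490/41.5 + 10.5×1.1667 + 13 = 37.058 cmH2O; new PIP = 37.058 + (-4.026) = 33.032 cmH2O.

33.0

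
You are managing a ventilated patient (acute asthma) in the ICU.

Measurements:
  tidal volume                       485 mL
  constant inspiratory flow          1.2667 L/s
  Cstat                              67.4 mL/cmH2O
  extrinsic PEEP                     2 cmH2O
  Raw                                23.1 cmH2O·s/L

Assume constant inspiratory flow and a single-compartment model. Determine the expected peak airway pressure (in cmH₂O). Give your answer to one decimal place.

38.5

Equation of motion (constant flow): PIP = Vt/C + R·V̇ + PEEP.
PIP = 485/67.4 + 23.1×1.2667 + 2 = 7.196 + 29.261 + 2 = 38.457 cmH2O.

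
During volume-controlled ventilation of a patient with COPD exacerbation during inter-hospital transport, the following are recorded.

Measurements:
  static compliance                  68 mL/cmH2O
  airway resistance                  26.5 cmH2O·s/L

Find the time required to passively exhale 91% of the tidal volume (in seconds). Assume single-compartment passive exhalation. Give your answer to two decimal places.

4.34

τ = R × C = 26.5 × 68 mL/cmH2O = 26.5 × 0.068 L/cmH2O = 1.802 s.
Exhaled fraction f = 1 − e^(−t/τ) → t = −τ·ln(1 − f) = −1.802·ln(0.09) = 4.339 s.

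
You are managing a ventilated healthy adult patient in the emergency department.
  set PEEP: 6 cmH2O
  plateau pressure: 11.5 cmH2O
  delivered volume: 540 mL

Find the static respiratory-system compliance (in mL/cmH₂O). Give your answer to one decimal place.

Cstat = Vt / (Pplat − PEEP) = 540 / (11.5 − 6) = 540 / 5.5 = 98.182 mL/cmH2O.

98.2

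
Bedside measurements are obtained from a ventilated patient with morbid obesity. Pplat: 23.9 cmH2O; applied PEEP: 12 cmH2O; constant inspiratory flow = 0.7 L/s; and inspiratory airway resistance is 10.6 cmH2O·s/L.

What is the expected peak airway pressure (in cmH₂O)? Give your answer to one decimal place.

31.3

PIP = Pplat + Raw × flow = 23.9 + 10.6 × 0.7 = 23.9 + 7.42 = 31.32 cmH2O.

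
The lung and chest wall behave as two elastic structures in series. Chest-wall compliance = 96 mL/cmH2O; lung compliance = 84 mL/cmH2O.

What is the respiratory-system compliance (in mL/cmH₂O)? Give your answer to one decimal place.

44.8

Lung and chest wall are elastances in series: 1/Crs = 1/CL + 1/Ccw.
1/Crs = 1/84 + 1/96 = 0.02232.
Crs = 44.803 mL/cmH2O.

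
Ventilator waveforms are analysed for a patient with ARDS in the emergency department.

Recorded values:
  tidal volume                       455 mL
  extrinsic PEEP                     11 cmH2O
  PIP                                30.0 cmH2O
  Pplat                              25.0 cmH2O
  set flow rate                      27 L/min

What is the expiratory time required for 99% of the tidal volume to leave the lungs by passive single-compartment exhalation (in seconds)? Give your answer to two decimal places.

1.66

Flow: 27 L/min ÷ 60 = 0.45 L/s.
R = (PIP − Pplat)/V̇ = (30.0 − 25.0) / 0.45 = 5.0/0.45 = 11.111 cmH2O·s/L.
C = Vt/(Pplat − PEEP) = 455.0 / (25.0 − 11) = 455.0/14.0 = 32.5 mL/cmH2O.
τ = R × C = 11.111 × 0.0325 L/cmH2O = 0.3611 s.
t = −τ·ln(1 − 0.99) = −0.3611·ln(0.01) = 1.663 s.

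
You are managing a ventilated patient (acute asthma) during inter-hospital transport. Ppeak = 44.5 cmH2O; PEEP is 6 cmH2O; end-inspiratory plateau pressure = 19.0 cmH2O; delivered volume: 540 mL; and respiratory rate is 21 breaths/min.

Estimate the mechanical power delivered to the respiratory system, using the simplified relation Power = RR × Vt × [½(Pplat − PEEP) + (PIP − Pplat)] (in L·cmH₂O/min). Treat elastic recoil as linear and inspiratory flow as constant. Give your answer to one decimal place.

362.9

Per-breath work = Vt × [½(Pplat−PEEP) + (PIP−Pplat)] = 0.540 × [0.5×13.0 + 25.5] = 0.540 × 32.0 = 17.28 L·cmH2O.
Power = 21 × 17.28 = 362.88 L·cmH2O/min.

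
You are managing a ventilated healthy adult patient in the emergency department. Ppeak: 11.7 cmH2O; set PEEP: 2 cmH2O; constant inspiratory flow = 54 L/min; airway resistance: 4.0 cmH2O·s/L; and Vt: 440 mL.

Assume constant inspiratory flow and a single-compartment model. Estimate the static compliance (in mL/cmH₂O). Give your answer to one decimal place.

72.1

Flow: 54 L/min ÷ 60 = 0.9 L/s.
Equation of motion (constant flow): PIP = Vt/C + R·V̇ + PEEP.
Vt/C = PIP − R·V̇ − PEEP = 11.7 − 4.0×0.9 − 2 = 11.7 − 3.6 − 2 = 6.1 cmH2O.
C = Vt / 6.1 = 440 / 6.1 = 72.131 mL/cmH2O.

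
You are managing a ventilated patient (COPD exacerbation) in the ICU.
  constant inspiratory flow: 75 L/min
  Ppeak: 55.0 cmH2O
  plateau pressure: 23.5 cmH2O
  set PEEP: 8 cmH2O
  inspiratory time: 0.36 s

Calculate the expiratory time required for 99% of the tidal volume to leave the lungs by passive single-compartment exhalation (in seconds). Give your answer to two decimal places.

3.37

Flow: 75 L/min ÷ 60 = 1.25 L/s.
Vt = flow × Ti = 1.25 L/s × 0.36 s × 1000 mL/L = 450.0 mL.
R = (PIP − Pplat)/V̇ = (55.0 − 23.5) / 1.25 = 31.5/1.25 = 25.2 cmH2O·s/L.
C = Vt/(Pplat − PEEP) = 450.0 / (23.5 − 8) = 450.0/15.5 = 29.032 mL/cmH2O.
τ = R × C = 25.2 × 0.02903 L/cmH2O = 0.7316 s.
t = −τ·ln(1 − 0.99) = −0.7316·ln(0.01) = 3.369 s.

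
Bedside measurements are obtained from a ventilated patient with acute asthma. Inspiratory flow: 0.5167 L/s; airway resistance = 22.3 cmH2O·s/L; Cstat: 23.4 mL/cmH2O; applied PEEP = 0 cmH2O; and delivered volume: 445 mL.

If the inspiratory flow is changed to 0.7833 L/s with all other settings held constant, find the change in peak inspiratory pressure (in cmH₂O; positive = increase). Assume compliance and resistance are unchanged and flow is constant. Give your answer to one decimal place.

5.9

PIP = Vt/C + R·V̇ + PEEP (constant-flow equation of motion).
Only the resistive term changes: ΔPIP = R × ΔV̇ = 22.3 × (0.7833 − 0.5167) = 22.3 × 0.2666 = 5.945 cmH2O.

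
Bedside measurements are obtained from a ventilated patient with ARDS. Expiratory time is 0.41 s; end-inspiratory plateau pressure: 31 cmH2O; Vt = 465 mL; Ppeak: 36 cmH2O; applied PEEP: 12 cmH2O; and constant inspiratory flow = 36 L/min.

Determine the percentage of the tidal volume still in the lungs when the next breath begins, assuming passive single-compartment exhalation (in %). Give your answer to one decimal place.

Flow: 36 L/min ÷ 60 = 0.6 L/s.
R = (PIP − Pplat)/V̇ = (36 − 31) / 0.6 = 5.0/0.6 = 8.333 cmH2O·s/L.
C = Vt/(Pplat − PEEP) = 465.0 / (31 − 12) = 465.0/19.0 = 24.474 mL/cmH2O.
τ = R × C = 8.333 × 0.02447 L/cmH2O = 0.2039 s.
Fraction remaining at end-expiration = e^(−Te/τ) = e^(−0.41/0.2039) = 0.1339 → 13.39%.

13.4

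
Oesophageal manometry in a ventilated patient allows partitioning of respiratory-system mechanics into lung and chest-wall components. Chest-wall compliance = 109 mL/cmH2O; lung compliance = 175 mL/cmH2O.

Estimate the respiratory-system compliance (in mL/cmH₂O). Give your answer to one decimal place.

Lung and chest wall are elastances in series: 1/Crs = 1/CL + 1/Ccw.
1/Crs = 1/175 + 1/109 = 0.01489.
Crs = 67.159 mL/cmH2O.

67.2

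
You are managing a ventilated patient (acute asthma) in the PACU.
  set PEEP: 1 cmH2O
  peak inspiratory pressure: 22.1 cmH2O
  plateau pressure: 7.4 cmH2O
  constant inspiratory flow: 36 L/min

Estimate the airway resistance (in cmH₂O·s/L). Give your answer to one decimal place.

Flow: 36 L/min ÷ 60 = 0.6 L/s.
Raw = (PIP − Pplat) / flow = (22.1 − 7.4) / 0.6 = 14.7 / 0.6 = 24.5 cmH2O·s/L.

24.5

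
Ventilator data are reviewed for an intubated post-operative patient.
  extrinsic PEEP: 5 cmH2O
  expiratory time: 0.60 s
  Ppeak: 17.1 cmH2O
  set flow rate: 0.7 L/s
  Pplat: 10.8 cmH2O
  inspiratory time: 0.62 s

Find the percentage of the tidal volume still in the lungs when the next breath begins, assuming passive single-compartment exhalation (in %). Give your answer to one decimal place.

Vt = flow × Ti = 0.7 L/s × 0.62 s × 1000 mL/L = 434.0 mL.
R = (PIP − Pplat)/V̇ = (17.1 − 10.8) / 0.7 = 6.3/0.7 = 9.0 cmH2O·s/L.
C = Vt/(Pplat − PEEP) = 434.0 / (10.8 − 5) = 434.0/5.8 = 74.828 mL/cmH2O.
τ = R × C = 9.0 × 0.07483 L/cmH2O = 0.6735 s.
Fraction remaining at end-expiration = e^(−Te/τ) = e^(−0.60/0.6735) = 0.4103 → 41.03%.

41.0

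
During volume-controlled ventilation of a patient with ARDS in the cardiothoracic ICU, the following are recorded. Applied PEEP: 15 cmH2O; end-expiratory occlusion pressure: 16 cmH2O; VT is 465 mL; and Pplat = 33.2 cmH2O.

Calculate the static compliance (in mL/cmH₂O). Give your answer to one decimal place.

27.0

End-expiratory occlusion gives total PEEP = 16 cmH2O (intrinsic PEEP = 16 − 15 = 1). Use total PEEP for the elastic gradient.
Cstat = Vt / (Pplat − PEEPtotal) = 465 / (33.2 − 16) = 465 / 17.2 = 27.035 mL/cmH2O.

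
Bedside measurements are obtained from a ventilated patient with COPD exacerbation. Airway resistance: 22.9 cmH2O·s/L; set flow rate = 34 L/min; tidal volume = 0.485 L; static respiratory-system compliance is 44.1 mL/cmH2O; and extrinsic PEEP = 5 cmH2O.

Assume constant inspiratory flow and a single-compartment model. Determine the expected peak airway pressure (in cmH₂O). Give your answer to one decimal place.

29.0

Flow: 34 L/min ÷ 60 = 0.5667 L/s.
Equation of motion (constant flow): PIP = Vt/C + R·V̇ + PEEP.
PIP = 485/44.1 + 22.9×0.5667 + 5 = 10.998 + 12.977 + 5 = 28.975 cmH2O.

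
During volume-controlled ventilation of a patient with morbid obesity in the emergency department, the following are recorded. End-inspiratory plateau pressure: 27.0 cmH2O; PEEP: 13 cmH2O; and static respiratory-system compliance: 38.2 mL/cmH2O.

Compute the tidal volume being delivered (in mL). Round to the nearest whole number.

535

Vt = Cstat × (Pplat − PEEP) = 38.2 × (27.0 − 13) = 38.2 × 14.0 = 534.8 mL.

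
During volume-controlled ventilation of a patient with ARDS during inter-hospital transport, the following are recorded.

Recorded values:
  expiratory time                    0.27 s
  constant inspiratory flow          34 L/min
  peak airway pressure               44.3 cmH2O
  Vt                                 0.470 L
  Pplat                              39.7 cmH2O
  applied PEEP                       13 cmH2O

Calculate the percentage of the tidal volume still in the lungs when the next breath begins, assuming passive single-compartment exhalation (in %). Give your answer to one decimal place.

Flow: 34 L/min ÷ 60 = 0.5667 L/s.
R = (PIP − Pplat)/V̇ = (44.3 − 39.7) / 0.5667 = 4.6/0.5667 = 8.117 cmH2O·s/L.
C = Vt/(Pplat − PEEP) = 470.0 / (39.7 − 13) = 470.0/26.7 = 17.603 mL/cmH2O.
τ = R × C = 8.117 × 0.0176 L/cmH2O = 0.1429 s.
Fraction remaining at end-expiration = e^(−Te/τ) = e^(−0.27/0.1429) = 0.1512 → 15.12%.

15.1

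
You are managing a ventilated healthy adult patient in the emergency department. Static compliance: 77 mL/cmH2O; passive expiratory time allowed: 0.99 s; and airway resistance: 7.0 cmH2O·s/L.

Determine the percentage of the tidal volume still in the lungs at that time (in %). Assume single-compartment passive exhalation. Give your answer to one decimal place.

τ = R × C = 7.0 × 77 mL/cmH2O = 7.0 × 0.077 L/cmH2O = 0.539 s.
Passive exhalation: V(t)/V₀ = e^(−t/τ) = e^(−0.99/0.539) = 0.1593.
Fraction remaining = 0.1593 → 15.93%.

15.9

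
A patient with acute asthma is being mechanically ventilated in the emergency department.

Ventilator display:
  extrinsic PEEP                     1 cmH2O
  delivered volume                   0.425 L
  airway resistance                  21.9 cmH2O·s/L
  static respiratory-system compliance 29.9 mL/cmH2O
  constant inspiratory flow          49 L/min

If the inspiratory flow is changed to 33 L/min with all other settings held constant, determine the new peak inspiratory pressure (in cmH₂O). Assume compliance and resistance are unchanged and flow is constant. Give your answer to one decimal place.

Flow: 49 L/min ÷ 60 = 0.8167 L/s.
New flow: 33 L/min ÷ 60 = 0.55 L/s.
PIP = Vt/C + R·V̇ + PEEP (constant-flow equation of motion).
Only the resistive term changes: ΔPIP = R × ΔV̇ = 21.9 × (0.55 − 0.8167) = 21.9 × -0.2667 = -5.841 cmH2O.
Original PIP = 425/29.9 + 21.9×0.8167 + 1 = 33.1 cmH2O; new PIP = 33.1 + (-5.841) = 27.259 cmH2O.

27.3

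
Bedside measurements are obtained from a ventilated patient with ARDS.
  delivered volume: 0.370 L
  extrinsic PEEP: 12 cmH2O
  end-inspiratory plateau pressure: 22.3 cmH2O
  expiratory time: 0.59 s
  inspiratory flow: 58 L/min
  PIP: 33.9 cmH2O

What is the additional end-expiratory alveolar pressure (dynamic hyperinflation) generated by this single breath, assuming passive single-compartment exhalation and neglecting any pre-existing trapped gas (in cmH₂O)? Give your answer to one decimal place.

Flow: 58 L/min ÷ 60 = 0.9667 L/s.
R = (PIP − Pplat)/V̇ = (33.9 − 22.3) / 0.9667 = 11.6/0.9667 = 12.0 cmH2O·s/L.
C = Vt/(Pplat − PEEP) = 370.0 / (22.3 − 12) = 370.0/10.3 = 35.922 mL/cmH2O.
τ = R × C = 12.0 × 0.03592 L/cmH2O = 0.431 s.
Fraction remaining = e^(−Te/τ) = e^(−0.59/0.431) = 0.2544; trapped volume = 370.0 × 0.2544 = 94.128 mL.
Additional alveolar pressure from trapping ≈ V_trapped / C = 94.128 / 35.922 = 2.62 cmH2O.

2.6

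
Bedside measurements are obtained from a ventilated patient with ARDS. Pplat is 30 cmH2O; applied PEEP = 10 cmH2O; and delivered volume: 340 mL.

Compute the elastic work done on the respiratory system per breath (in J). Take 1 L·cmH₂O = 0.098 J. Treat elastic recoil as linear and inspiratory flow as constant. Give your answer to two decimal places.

0.33

Elastic work ≈ ½ × (Pplat − PEEP) × Vt = 0.5 × (30 − 10) × 0.340 L = 0.5 × 20.0 × 0.340 = 3.4 L·cmH2O.
× 0.098 J/(L·cmH2O) → 0.3332 J.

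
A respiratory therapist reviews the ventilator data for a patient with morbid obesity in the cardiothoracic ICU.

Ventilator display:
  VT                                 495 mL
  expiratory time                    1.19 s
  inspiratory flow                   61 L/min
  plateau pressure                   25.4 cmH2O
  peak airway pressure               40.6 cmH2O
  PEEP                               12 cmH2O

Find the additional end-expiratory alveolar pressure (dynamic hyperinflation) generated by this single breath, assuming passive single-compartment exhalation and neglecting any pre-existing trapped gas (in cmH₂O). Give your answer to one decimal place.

1.6

Flow: 61 L/min ÷ 60 = 1.0167 L/s.
R = (PIP − Pplat)/V̇ = (40.6 − 25.4) / 1.0167 = 15.2/1.0167 = 14.95 cmH2O·s/L.
C = Vt/(Pplat − PEEP) = 495.0 / (25.4 − 12) = 495.0/13.4 = 36.94 mL/cmH2O.
τ = R × C = 14.95 × 0.03694 L/cmH2O = 0.5523 s.
Fraction remaining = e^(−Te/τ) = e^(−1.19/0.5523) = 0.1159; trapped volume = 495.0 × 0.1159 = 57.371 mL.
Additional alveolar pressure from trapping ≈ V_trapped / C = 57.371 / 36.94 = 1.553 cmH2O.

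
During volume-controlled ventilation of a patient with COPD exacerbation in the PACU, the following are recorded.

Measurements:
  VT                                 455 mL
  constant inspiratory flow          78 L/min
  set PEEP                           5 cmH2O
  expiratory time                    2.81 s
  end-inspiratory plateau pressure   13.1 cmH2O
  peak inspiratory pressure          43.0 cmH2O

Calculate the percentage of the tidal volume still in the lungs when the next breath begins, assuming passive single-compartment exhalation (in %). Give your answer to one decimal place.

11.4

Flow: 78 L/min ÷ 60 = 1.3 L/s.
R = (PIP − Pplat)/V̇ = (43.0 − 13.1) / 1.3 = 29.9/1.3 = 23.0 cmH2O·s/L.
C = Vt/(Pplat − PEEP) = 455.0 / (13.1 − 5) = 455.0/8.1 = 56.173 mL/cmH2O.
τ = R × C = 23.0 × 0.05617 L/cmH2O = 1.292 s.
Fraction remaining at end-expiration = e^(−Te/τ) = e^(−2.81/1.292) = 0.1136 → 11.36%.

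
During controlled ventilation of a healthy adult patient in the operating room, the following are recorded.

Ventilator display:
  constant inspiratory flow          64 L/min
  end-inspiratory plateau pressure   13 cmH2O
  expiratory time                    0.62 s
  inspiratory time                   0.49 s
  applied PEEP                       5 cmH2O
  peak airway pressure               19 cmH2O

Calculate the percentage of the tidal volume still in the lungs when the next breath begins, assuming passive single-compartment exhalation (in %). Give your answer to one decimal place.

Flow: 64 L/min ÷ 60 = 1.0667 L/s.
Vt = flow × Ti = 1.0667 L/s × 0.49 s × 1000 mL/L = 522.68 mL.
R = (PIP − Pplat)/V̇ = (19 − 13) / 1.0667 = 6.0/1.0667 = 5.625 cmH2O·s/L.
C = Vt/(Pplat − PEEP) = 522.68 / (13 − 5) = 522.68/8.0 = 65.335 mL/cmH2O.
τ = R × C = 5.625 × 0.06534 L/cmH2O = 0.3675 s.
Fraction remaining at end-expiration = e^(−Te/τ) = e^(−0.62/0.3675) = 0.1851 → 18.51%.

18.5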